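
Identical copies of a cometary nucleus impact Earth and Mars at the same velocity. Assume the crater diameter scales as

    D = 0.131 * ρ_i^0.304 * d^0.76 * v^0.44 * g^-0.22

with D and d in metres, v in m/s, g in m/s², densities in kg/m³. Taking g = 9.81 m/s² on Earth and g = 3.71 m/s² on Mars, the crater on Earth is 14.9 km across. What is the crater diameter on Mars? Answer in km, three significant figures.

D ≈ 18.5 km

All impactor-dependent factors cancel in the ratio, leaving D_Mars/D_Earth = (g_Mars/g_Earth)^-0.22.
(3.71/9.81)^-0.22 = 0.3782^-0.22 = 1.239
D_Mars = 1.239 × 14.9 km = 18.5 km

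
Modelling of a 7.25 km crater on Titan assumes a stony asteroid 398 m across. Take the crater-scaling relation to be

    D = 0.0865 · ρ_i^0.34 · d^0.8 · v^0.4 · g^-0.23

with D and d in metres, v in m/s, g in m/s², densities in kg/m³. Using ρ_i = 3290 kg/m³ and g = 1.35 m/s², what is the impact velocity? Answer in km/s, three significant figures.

Rearranging for v: v = [D / (0.0865 · 3290^0.34 · 398^0.8 · 1.35^-0.23)]^(1/0.4).
D = 7250 m.
3290^0.34 = 15.70
398^0.8 = 120.2
1.35^-0.23 = 0.9333
Denominator = 0.0865 × 15.70 × 120.2 × 0.9333 = 152.3
D / 152.3 = 7250 / 152.3 = 47.60
v = 47.60^(1/0.4) = 47.60^2.5 = 15632 m/s

v ≈ 15.6 km/s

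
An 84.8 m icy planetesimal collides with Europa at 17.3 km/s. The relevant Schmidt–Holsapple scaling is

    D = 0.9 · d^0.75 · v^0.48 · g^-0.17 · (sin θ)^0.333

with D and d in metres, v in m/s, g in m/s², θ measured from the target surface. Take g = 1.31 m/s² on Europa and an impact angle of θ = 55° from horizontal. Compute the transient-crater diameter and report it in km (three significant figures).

In SI units: v = 17300 m/s.
d^0.75 = 84.8^0.75 = 27.94
v^0.48 = 17300^0.48 = 108.2
g^-0.17 = 1.31^-0.17 = 0.9551
(sin 55°)^0.333 = 0.8192^0.333 = 0.9357
D = 0.9 × 27.94 × 108.2 × 0.9551 × 0.9357 = 2432 m
   = 2.432 km

D ≈ 2.43 km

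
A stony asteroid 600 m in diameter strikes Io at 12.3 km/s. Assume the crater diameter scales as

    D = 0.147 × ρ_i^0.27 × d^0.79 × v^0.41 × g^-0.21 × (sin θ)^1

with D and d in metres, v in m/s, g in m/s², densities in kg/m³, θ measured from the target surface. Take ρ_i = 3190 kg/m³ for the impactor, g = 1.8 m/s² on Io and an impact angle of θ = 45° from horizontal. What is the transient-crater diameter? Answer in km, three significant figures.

In SI units: v = 12300 m/s.
ρ_i^0.27 = 3190^0.27 = 8.831
d^0.79 = 600^0.79 = 156.6
v^0.41 = 12300^0.41 = 47.52
g^-0.21 = 1.8^-0.21 = 0.8839
(sin 45°)^1 = 0.7071^1 = 0.7071
D = 0.147 × 8.831 × 156.6 × 47.52 × 0.8839 × 0.7071 = 6038 m
   = 6.038 km

D ≈ 6.04 km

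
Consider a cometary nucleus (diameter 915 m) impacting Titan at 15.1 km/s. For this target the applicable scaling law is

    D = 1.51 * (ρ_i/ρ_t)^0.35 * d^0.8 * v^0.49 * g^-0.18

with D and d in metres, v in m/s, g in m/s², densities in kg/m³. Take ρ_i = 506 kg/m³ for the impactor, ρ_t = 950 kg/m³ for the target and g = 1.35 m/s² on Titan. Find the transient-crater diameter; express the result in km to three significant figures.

D ≈ 30.0 km

In SI units: v = 15100 m/s.
(ρ_i/ρ_t)^0.35 = (506/950)^0.35 = 0.8021
d^0.8 = 915^0.8 = 234.0
v^0.49 = 15100^0.49 = 111.6
g^-0.18 = 1.35^-0.18 = 0.9474
D = 1.51 × 0.8021 × 234.0 × 111.6 × 0.9474 = 29965 m
   = 29.97 km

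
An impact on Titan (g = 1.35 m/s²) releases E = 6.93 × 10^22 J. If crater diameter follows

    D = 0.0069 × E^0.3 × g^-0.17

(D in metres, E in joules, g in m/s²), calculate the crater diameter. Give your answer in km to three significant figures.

E^0.3 = (6.93 × 10^22)^0.3 = 7.116 × 10^6
g^-0.17 = 1.35^-0.17 = 0.9503
D = 0.0069 × 7.116 × 10^6 × 0.9503 = 46660 m
   = 46.66 km

D ≈ 46.7 km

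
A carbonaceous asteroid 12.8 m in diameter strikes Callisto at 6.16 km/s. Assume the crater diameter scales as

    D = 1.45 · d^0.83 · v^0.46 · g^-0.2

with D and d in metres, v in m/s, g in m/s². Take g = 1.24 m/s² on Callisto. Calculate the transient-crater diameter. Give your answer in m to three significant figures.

In SI units: v = 6160 m/s.
d^0.83 = 12.8^0.83 = 8.298
v^0.46 = 6160^0.46 = 55.36
g^-0.2 = 1.24^-0.2 = 0.9579
D = 1.45 × 8.298 × 55.36 × 0.9579 = 638.1 m

D ≈ 638 m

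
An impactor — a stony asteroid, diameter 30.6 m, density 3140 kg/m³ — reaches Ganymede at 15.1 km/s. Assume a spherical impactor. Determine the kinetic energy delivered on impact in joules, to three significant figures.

v = 15100 m/s.
Mass m = (π/6) ρ d³ = (π/6) × 3140 × (30.6)³ = 4.711 × 10^7 kg
E = ½ m v² = 0.5 × 4.711 × 10^7 × (15100)² = 5.371 × 10^15 J

E ≈ 5.37 × 10^15 J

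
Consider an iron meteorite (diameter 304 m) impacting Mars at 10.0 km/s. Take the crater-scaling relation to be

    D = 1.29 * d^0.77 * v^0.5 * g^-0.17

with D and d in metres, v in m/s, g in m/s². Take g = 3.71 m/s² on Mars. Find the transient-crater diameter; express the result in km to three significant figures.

D ≈ 8.43 km

In SI units: v = 10000 m/s.
d^0.77 = 304^0.77 = 81.62
v^0.5 = 10000^0.5 = 100.0
g^-0.17 = 3.71^-0.17 = 0.8002
D = 1.29 × 81.62 × 100.0 × 0.8002 = 8425 m
   = 8.425 km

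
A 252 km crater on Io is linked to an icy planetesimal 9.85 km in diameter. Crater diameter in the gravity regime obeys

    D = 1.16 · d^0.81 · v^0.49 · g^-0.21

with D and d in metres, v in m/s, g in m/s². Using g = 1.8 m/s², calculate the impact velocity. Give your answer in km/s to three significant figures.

v ≈ 25.1 km/s

Rearranging for v: v = [D / (1.16 · 9850^0.81 · 1.8^-0.21)]^(1/0.49).
D = 252000 m.
9850^0.81 = 1717
1.8^-0.21 = 0.8839
Denominator = 1.16 × 1717 × 0.8839 = 1760
D / 1760 = 252000 / 1760 = 143.2
v = 143.2^(1/0.49) = 143.2^2.0408 = 25110 m/s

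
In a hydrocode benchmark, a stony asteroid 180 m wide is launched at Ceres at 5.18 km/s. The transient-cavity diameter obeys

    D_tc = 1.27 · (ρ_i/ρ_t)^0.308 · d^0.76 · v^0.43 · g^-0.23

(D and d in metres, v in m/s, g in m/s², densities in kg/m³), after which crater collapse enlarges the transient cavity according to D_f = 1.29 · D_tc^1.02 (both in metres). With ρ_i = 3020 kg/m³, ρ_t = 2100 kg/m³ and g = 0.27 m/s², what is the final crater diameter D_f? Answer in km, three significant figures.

v = 5180 m/s.
(ρ_i/ρ_t)^0.308 = (3020/2100)^0.308 = 1.118
d^0.76 = 180^0.76 = 51.76
v^0.43 = 5180^0.43 = 39.55
g^-0.23 = 0.27^-0.23 = 1.351
D_tc = 1.27 × 1.118 × 51.76 × 39.55 × 1.351 = 3927 m
D_f = 1.29 × (3927)^1.02 = 5978 m
     = 5.978 km

D_f ≈ 5.98 km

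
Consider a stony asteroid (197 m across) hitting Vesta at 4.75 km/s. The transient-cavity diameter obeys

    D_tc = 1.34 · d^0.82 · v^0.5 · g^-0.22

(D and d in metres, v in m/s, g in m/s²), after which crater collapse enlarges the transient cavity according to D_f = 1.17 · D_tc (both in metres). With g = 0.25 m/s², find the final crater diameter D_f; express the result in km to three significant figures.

D_f ≈ 11.2 km

v = 4750 m/s.
d^0.82 = 197^0.82 = 76.11
v^0.5 = 4750^0.5 = 68.92
g^-0.22 = 0.25^-0.22 = 1.357
D_tc = 1.34 × 76.11 × 68.92 × 1.357 = 9538 m
D_f = 1.17 × 9538 = 11159 m
     = 11.16 km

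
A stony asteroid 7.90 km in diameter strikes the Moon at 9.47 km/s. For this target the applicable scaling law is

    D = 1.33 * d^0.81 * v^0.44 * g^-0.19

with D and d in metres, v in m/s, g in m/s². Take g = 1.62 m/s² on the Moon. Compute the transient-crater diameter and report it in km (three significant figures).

D ≈ 97.9 km

In SI units: d = 7900 m, v = 9470 m/s.
d^0.81 = 7900^0.81 = 1436
v^0.44 = 9470^0.44 = 56.18
g^-0.19 = 1.62^-0.19 = 0.9124
D = 1.33 × 1436 × 56.18 × 0.9124 = 97898 m
   = 97.90 km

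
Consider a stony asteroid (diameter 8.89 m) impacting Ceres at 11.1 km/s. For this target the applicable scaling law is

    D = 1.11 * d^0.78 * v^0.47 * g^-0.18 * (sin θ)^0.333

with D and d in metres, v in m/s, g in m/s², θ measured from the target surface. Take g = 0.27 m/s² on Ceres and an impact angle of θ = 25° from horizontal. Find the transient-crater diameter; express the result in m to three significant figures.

In SI units: v = 11100 m/s.
d^0.78 = 8.89^0.78 = 5.497
v^0.47 = 11100^0.47 = 79.67
g^-0.18 = 0.27^-0.18 = 1.266
(sin 25°)^0.333 = 0.4226^0.333 = 0.7506
D = 1.11 × 5.497 × 79.67 × 1.266 × 0.7506 = 461.9 m

D ≈ 462 m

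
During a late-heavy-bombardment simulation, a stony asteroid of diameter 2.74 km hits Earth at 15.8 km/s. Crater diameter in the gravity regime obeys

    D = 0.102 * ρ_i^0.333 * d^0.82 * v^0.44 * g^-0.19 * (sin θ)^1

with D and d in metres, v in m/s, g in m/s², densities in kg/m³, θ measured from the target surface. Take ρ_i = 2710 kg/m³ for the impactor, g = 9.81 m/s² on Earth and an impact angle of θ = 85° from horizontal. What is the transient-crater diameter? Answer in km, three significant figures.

D ≈ 42.5 km

In SI units: d = 2740 m, v = 15800 m/s.
ρ_i^0.333 = 2710^0.333 = 13.91
d^0.82 = 2740^0.82 = 659.1
v^0.44 = 15800^0.44 = 70.37
g^-0.19 = 9.81^-0.19 = 0.6480
(sin 85°)^1 = 0.9962^1 = 0.9962
D = 0.102 × 13.91 × 659.1 × 70.37 × 0.6480 × 0.9962 = 42480 m
   = 42.48 km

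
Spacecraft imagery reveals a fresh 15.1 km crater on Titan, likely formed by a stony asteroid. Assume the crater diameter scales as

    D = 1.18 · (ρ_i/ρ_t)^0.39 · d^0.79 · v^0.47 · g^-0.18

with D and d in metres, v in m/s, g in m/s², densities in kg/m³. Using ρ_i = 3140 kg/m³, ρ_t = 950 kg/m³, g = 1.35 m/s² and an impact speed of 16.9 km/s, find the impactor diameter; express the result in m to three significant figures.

Rearranging for d: d = [D / (1.18 · (3140/950)^0.39 · 16900^0.47 · 1.35^-0.18)]^(1/0.79).
D = 15100 m.
(3140/950)^0.39 = 1.594
16900^0.47 = 97.07
1.35^-0.18 = 0.9474
Denominator = 1.18 × 1.594 × 97.07 × 0.9474 = 173.0
D / 173.0 = 15100 / 173.0 = 87.28
d = 87.28^(1/0.79) = 87.28^1.2658 = 286.3 m

d ≈ 286 m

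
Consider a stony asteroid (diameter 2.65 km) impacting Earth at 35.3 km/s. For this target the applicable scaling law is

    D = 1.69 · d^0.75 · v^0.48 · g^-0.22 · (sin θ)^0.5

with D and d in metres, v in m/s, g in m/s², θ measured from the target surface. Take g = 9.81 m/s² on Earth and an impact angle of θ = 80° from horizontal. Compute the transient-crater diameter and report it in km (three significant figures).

In SI units: d = 2650 m, v = 35300 m/s.
d^0.75 = 2650^0.75 = 369.3
v^0.48 = 35300^0.48 = 152.4
g^-0.22 = 9.81^-0.22 = 0.6051
(sin 80°)^0.5 = 0.9848^0.5 = 0.9924
D = 1.69 × 369.3 × 152.4 × 0.6051 × 0.9924 = 57117 m
   = 57.12 km

D ≈ 57.1 km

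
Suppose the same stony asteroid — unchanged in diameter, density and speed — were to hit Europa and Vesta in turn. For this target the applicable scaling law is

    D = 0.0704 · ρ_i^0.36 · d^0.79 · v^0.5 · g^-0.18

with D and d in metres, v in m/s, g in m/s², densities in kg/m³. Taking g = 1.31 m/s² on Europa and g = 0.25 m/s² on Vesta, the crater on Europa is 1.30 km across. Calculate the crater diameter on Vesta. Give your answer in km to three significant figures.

All impactor-dependent factors cancel in the ratio, leaving D_Vesta/D_Europa = (g_Vesta/g_Europa)^-0.18.
(0.25/1.31)^-0.18 = 0.1908^-0.18 = 1.347
D_Vesta = 1.347 × 1.30 km = 1.75 km

D ≈ 1.75 km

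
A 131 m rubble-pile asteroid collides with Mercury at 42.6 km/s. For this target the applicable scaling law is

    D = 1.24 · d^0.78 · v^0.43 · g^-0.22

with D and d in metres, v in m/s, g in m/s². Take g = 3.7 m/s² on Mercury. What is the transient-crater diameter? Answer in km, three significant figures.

D ≈ 4.08 km

In SI units: v = 42600 m/s.
d^0.78 = 131^0.78 = 44.82
v^0.43 = 42600^0.43 = 97.87
g^-0.22 = 3.7^-0.22 = 0.7499
D = 1.24 × 44.82 × 97.87 × 0.7499 = 4079 m
   = 4.079 km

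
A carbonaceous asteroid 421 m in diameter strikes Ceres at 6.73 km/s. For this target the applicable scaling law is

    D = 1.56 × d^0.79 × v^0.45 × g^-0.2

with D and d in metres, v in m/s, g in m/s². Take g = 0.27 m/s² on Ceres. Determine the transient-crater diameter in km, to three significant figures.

D ≈ 12.7 km

In SI units: v = 6730 m/s.
d^0.79 = 421^0.79 = 118.4
v^0.45 = 6730^0.45 = 52.80
g^-0.2 = 0.27^-0.2 = 1.299
D = 1.56 × 118.4 × 52.80 × 1.299 = 12668 m
   = 12.67 km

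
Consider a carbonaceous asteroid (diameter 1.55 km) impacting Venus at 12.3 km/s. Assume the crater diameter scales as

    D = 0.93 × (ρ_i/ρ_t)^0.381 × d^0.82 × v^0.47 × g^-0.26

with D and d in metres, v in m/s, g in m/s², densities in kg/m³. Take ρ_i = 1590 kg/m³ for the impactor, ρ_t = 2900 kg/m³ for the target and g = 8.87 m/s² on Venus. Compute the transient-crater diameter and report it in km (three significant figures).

D ≈ 14.5 km

In SI units: d = 1550 m, v = 12300 m/s.
(ρ_i/ρ_t)^0.381 = (1590/2900)^0.381 = 0.7954
d^0.82 = 1550^0.82 = 413.1
v^0.47 = 12300^0.47 = 83.61
g^-0.26 = 8.87^-0.26 = 0.5669
D = 0.93 × 0.7954 × 413.1 × 83.61 × 0.5669 = 14484 m
   = 14.48 km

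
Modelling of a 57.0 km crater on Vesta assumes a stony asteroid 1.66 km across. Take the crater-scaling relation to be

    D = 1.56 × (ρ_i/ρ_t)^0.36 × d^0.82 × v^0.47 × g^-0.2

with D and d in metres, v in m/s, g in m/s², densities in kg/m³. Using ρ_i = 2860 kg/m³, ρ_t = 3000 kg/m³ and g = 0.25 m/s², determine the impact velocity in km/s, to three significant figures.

Rearranging for v: v = [D / (1.56 · (2860/3000)^0.36 · 1660^0.82 · 0.25^-0.2)]^(1/0.47).
D = 57000 m.
(2860/3000)^0.36 = 0.9829
1660^0.82 = 437.0
0.25^-0.2 = 1.320
Denominator = 1.56 × 0.9829 × 437.0 × 1.320 = 884.5
D / 884.5 = 57000 / 884.5 = 64.44
v = 64.44^(1/0.47) = 64.44^2.1277 = 7069 m/s

v ≈ 7.07 km/s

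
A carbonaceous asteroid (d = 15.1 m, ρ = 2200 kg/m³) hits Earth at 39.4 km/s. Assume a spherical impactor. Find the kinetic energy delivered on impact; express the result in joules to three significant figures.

v = 39400 m/s.
Mass m = (π/6) ρ d³ = (π/6) × 2200 × (15.1)³ = 3.966 × 10^6 kg
E = ½ m v² = 0.5 × 3.966 × 10^6 × (39400)² = 3.078 × 10^15 J

E ≈ 3.08 × 10^15 J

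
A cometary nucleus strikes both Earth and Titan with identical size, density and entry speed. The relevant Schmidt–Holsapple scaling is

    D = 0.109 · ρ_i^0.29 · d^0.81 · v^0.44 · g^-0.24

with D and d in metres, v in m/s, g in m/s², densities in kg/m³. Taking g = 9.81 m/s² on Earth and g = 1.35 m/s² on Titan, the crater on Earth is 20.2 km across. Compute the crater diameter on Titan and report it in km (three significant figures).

D ≈ 32.5 km

All impactor-dependent factors cancel in the ratio, leaving D_Titan/D_Earth = (g_Titan/g_Earth)^-0.24.
(1.35/9.81)^-0.24 = 0.1376^-0.24 = 1.610
D_Titan = 1.610 × 20.2 km = 32.5 km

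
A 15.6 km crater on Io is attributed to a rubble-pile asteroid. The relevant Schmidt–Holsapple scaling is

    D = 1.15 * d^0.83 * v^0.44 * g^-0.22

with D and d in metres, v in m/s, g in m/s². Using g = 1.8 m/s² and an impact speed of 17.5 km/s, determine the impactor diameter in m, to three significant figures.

Rearranging for d: d = [D / (1.15 · 17500^0.44 · 1.8^-0.22)]^(1/0.83).
D = 15600 m.
17500^0.44 = 73.61
1.8^-0.22 = 0.8787
Denominator = 1.15 × 73.61 × 0.8787 = 74.38
D / 74.38 = 15600 / 74.38 = 209.7
d = 209.7^(1/0.83) = 209.7^1.2048 = 626.7 m

d ≈ 627 m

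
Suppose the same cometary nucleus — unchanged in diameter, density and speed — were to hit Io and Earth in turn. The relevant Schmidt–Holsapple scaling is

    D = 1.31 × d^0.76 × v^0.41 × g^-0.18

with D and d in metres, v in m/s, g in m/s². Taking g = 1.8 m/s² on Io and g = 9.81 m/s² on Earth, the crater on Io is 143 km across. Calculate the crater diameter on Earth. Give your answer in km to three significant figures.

D ≈ 105 km

All impactor-dependent factors cancel in the ratio, leaving D_Earth/D_Io = (g_Earth/g_Io)^-0.18.
(9.81/1.8)^-0.18 = 5.450^-0.18 = 0.7370
D_Earth = 0.7370 × 143 km = 105 km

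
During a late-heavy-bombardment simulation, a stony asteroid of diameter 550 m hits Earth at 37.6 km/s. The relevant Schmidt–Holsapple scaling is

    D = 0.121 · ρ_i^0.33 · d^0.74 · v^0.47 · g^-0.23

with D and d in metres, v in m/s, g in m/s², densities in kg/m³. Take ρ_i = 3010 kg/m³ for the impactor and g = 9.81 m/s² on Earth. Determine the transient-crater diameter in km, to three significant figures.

In SI units: v = 37600 m/s.
ρ_i^0.33 = 3010^0.33 = 14.06
d^0.74 = 550^0.74 = 106.6
v^0.47 = 37600^0.47 = 141.4
g^-0.23 = 9.81^-0.23 = 0.5914
D = 0.121 × 14.06 × 106.6 × 141.4 × 0.5914 = 15166 m
   = 15.17 km

D ≈ 15.2 km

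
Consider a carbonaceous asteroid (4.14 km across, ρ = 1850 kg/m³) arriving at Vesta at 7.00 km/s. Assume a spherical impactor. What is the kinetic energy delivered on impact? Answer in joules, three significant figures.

d = 4140 m; v = 7000 m/s.
Mass m = (π/6) ρ d³ = (π/6) × 1850 × (4140)³ = 6.873 × 10^13 kg
E = ½ m v² = 0.5 × 6.873 × 10^13 × (7000)² = 1.684 × 10^21 J

E ≈ 1.68 × 10^21 J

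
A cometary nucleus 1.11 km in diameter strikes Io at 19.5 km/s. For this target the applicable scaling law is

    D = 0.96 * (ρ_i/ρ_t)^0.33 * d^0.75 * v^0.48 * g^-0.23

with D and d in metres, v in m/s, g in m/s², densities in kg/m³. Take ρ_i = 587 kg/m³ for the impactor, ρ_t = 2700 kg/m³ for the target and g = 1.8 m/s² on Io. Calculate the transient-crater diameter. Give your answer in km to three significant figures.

In SI units: d = 1110 m, v = 19500 m/s.
(ρ_i/ρ_t)^0.33 = (587/2700)^0.33 = 0.6044
d^0.75 = 1110^0.75 = 192.3
v^0.48 = 19500^0.48 = 114.6
g^-0.23 = 1.8^-0.23 = 0.8735
D = 0.96 × 0.6044 × 192.3 × 114.6 × 0.8735 = 11169 m
   = 11.17 km

D ≈ 11.2 km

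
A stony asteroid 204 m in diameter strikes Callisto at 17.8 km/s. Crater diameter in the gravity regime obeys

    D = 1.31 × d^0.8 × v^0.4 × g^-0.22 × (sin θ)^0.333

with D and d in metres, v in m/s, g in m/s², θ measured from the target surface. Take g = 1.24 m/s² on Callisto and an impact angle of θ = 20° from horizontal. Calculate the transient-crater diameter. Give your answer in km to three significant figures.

In SI units: v = 17800 m/s.
d^0.8 = 204^0.8 = 70.42
v^0.4 = 17800^0.4 = 50.14
g^-0.22 = 1.24^-0.22 = 0.9538
(sin 20°)^0.333 = 0.3420^0.333 = 0.6996
D = 1.31 × 70.42 × 50.14 × 0.9538 × 0.6996 = 3086 m
   = 3.086 km

D ≈ 3.09 km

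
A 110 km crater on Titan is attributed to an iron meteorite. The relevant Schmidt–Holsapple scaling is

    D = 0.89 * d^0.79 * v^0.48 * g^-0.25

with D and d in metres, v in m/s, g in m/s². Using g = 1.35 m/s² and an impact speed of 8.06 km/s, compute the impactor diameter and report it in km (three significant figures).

Rearranging for d: d = [D / (0.89 · 8060^0.48 · 1.35^-0.25)]^(1/0.79).
D = 110000 m.
8060^0.48 = 75.00
1.35^-0.25 = 0.9277
Denominator = 0.89 × 75.00 × 0.9277 = 61.92
D / 61.92 = 110000 / 61.92 = 1776
d = 1776^(1/0.79) = 1776^1.2658 = 12976 m

d ≈ 13.0 km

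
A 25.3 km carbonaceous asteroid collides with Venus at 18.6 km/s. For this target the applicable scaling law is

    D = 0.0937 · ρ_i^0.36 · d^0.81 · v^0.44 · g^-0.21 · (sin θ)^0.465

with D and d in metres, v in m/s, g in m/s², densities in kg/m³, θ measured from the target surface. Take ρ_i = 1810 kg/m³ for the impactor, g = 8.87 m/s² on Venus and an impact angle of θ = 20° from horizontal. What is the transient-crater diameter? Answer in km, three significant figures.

In SI units: d = 25300 m, v = 18600 m/s.
ρ_i^0.36 = 1810^0.36 = 14.89
d^0.81 = 25300^0.81 = 3686
v^0.44 = 18600^0.44 = 75.61
g^-0.21 = 8.87^-0.21 = 0.6323
(sin 20°)^0.465 = 0.3420^0.465 = 0.6072
D = 0.0937 × 14.89 × 3686 × 75.61 × 0.6323 × 0.6072 = 1.493 × 10^5 m
   = 149.3 km

D ≈ 149 km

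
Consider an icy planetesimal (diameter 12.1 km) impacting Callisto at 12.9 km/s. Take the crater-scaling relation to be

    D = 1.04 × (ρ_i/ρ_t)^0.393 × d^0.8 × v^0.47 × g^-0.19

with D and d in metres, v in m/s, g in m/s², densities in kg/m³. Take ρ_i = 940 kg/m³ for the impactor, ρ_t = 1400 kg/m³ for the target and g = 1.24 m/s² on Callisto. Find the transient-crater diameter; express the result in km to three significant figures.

In SI units: d = 12100 m, v = 12900 m/s.
(ρ_i/ρ_t)^0.393 = (940/1400)^0.393 = 0.8551
d^0.8 = 12100^0.8 = 1846
v^0.47 = 12900^0.47 = 85.50
g^-0.19 = 1.24^-0.19 = 0.9600
D = 1.04 × 0.8551 × 1846 × 85.50 × 0.9600 = 1.347 × 10^5 m
   = 134.7 km

D ≈ 135 km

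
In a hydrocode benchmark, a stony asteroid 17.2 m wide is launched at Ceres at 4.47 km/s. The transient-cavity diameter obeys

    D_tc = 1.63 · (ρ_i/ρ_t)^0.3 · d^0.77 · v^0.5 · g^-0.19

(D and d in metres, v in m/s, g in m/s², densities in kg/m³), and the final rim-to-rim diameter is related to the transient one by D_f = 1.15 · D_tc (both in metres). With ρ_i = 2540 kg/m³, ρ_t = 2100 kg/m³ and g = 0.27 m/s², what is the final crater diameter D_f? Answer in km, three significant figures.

D_f ≈ 1.52 km

v = 4470 m/s.
(ρ_i/ρ_t)^0.3 = (2540/2100)^0.3 = 1.059
d^0.77 = 17.2^0.77 = 8.940
v^0.5 = 4470^0.5 = 66.86
g^-0.19 = 0.27^-0.19 = 1.282
D_tc = 1.63 × 1.059 × 8.940 × 66.86 × 1.282 = 1323 m
D_f = 1.15 × 1323 = 1521 m
     = 1.521 km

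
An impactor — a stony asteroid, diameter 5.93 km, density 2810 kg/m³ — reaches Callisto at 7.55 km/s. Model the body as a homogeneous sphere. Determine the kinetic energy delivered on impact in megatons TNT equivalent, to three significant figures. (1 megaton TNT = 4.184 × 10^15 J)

E ≈ 2.09 × 10^6 Mt TNT

d = 5930 m; v = 7550 m/s.
Mass m = (π/6) ρ d³ = (π/6) × 2810 × (5930)³ = 3.068 × 10^14 kg
E = ½ m v² = 0.5 × 3.068 × 10^14 × (7550)² = 8.744 × 10^21 J
   = 8.744 × 10^21 / 4.184×10^15 = 2.090 × 10^6 Mt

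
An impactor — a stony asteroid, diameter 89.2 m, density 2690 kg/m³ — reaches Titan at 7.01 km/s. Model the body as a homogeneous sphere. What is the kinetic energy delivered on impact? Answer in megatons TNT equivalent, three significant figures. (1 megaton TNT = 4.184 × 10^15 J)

v = 7010 m/s.
Mass m = (π/6) ρ d³ = (π/6) × 2690 × (89.2)³ = 9.996 × 10^8 kg
E = ½ m v² = 0.5 × 9.996 × 10^8 × (7010)² = 2.456 × 10^16 J
   = 2.456 × 10^16 / 4.184×10^15 = 5.870 Mt

E ≈ 5.87 Mt TNT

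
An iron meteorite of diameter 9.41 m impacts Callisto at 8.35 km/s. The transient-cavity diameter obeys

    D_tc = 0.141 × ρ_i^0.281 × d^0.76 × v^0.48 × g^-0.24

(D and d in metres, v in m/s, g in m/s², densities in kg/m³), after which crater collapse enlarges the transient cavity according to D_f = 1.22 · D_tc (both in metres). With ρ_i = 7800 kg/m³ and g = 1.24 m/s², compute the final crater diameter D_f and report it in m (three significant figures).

v = 8350 m/s.
ρ_i^0.281 = 7800^0.281 = 12.41
d^0.76 = 9.41^0.76 = 5.494
v^0.48 = 8350^0.48 = 76.28
g^-0.24 = 1.24^-0.24 = 0.9497
D_tc = 0.141 × 12.41 × 5.494 × 76.28 × 0.9497 = 696.4 m
D_f = 1.22 × 696.4 = 849.6 m

D_f ≈ 850 m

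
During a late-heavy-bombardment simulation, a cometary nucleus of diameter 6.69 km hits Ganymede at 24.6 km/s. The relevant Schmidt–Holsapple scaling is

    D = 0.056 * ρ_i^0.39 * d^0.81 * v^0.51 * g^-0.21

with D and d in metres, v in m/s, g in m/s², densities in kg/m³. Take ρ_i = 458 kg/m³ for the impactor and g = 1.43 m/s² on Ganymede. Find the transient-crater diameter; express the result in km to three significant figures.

D ≈ 123 km

In SI units: d = 6690 m, v = 24600 m/s.
ρ_i^0.39 = 458^0.39 = 10.91
d^0.81 = 6690^0.81 = 1255
v^0.51 = 24600^0.51 = 173.5
g^-0.21 = 1.43^-0.21 = 0.9276
D = 0.056 × 10.91 × 1255 × 173.5 × 0.9276 = 1.234 × 10^5 m
   = 123.4 km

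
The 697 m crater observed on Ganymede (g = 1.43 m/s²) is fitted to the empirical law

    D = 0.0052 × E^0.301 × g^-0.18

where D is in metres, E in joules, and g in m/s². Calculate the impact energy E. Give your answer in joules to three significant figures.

E ≈ 1.34 × 10^17 J

Rearranging: E = [D / (0.0052 · g^-0.18)]^(1/0.301).
g^-0.18 = 1.43^-0.18 = 0.9376
D / (0.0052 × 0.9376) = 697 / (4.876 × 10^-3) = 1.429 × 10^5
E = (1.429 × 10^5)^3.3223 = 1.338 × 10^17 J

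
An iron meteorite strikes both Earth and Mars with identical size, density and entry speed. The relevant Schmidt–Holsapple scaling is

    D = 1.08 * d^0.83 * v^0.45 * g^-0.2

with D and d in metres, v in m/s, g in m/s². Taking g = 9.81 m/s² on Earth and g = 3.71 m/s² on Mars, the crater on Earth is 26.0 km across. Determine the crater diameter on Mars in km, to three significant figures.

All impactor-dependent factors cancel in the ratio, leaving D_Mars/D_Earth = (g_Mars/g_Earth)^-0.2.
(3.71/9.81)^-0.2 = 0.3782^-0.2 = 1.215
D_Mars = 1.215 × 26.0 km = 31.6 km

D ≈ 31.6 km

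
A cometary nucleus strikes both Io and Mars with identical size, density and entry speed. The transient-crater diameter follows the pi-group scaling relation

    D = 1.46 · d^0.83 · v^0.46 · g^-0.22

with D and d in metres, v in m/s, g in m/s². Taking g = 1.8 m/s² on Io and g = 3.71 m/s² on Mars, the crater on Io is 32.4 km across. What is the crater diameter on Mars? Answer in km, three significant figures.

All impactor-dependent factors cancel in the ratio, leaving D_Mars/D_Io = (g_Mars/g_Io)^-0.22.
(3.71/1.8)^-0.22 = 2.061^-0.22 = 0.8529
D_Mars = 0.8529 × 32.4 km = 27.6 km

D ≈ 27.6 km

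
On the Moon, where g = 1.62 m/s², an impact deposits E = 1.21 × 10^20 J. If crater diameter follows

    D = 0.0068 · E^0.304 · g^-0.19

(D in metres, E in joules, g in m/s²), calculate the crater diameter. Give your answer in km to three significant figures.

D ≈ 7.90 km

E^0.304 = (1.21 × 10^20)^0.304 = 1.274 × 10^6
g^-0.19 = 1.62^-0.19 = 0.9124
D = 0.0068 × 1.274 × 10^6 × 0.9124 = 7904 m
   = 7.904 km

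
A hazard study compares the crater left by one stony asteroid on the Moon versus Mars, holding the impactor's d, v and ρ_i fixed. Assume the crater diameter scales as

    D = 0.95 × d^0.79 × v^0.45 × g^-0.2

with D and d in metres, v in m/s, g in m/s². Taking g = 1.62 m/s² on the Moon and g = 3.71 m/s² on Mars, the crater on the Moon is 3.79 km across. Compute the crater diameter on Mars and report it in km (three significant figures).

D ≈ 3.21 km

All impactor-dependent factors cancel in the ratio, leaving D_Mars/D_Moon = (g_Mars/g_Moon)^-0.2.
(3.71/1.62)^-0.2 = 2.290^-0.2 = 0.8473
D_Mars = 0.8473 × 3.79 km = 3.21 km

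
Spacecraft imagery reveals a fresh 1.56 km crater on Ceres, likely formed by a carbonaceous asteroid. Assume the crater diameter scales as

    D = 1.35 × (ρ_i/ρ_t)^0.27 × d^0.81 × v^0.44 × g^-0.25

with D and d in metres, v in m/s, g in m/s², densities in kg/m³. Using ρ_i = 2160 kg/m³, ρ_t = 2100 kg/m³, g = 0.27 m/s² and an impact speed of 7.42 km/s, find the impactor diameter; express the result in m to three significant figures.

Rearranging for d: d = [D / (1.35 · (2160/2100)^0.27 · 7420^0.44 · 0.27^-0.25)]^(1/0.81).
D = 1560 m.
(2160/2100)^0.27 = 1.008
7420^0.44 = 50.46
0.27^-0.25 = 1.387
Denominator = 1.35 × 1.008 × 50.46 × 1.387 = 95.24
D / 95.24 = 1560 / 95.24 = 16.38
d = 16.38^(1/0.81) = 16.38^1.2346 = 31.56 m

d ≈ 31.6 m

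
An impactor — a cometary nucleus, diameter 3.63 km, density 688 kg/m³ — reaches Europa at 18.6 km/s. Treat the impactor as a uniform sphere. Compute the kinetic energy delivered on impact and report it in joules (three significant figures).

E ≈ 2.98 × 10^21 J

d = 3630 m; v = 18600 m/s.
Mass m = (π/6) ρ d³ = (π/6) × 688 × (3630)³ = 1.723 × 10^13 kg
E = ½ m v² = 0.5 × 1.723 × 10^13 × (18600)² = 2.980 × 10^21 J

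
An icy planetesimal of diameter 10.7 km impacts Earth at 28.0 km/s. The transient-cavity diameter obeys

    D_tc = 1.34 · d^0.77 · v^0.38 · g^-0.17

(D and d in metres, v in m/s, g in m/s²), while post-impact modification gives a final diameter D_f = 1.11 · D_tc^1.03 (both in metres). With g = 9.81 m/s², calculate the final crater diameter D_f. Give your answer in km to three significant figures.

In SI: d = 10700 m, v = 28000 m/s.
d^0.77 = 10700^0.77 = 1267
v^0.38 = 28000^0.38 = 48.97
g^-0.17 = 9.81^-0.17 = 0.6783
D_tc = 1.34 × 1267 × 48.97 × 0.6783 = 56390 m
D_f = 1.11 × (56390)^1.03 = 86908 m
     = 86.91 km

D_f ≈ 86.9 km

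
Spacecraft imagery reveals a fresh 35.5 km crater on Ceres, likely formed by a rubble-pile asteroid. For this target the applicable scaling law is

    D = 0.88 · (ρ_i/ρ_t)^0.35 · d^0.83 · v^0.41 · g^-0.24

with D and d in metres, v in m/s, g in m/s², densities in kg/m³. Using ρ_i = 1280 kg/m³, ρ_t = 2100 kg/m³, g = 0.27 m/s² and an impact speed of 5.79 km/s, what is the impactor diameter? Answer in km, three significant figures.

Rearranging for d: d = [D / (0.88 · (1280/2100)^0.35 · 5790^0.41 · 0.27^-0.24)]^(1/0.83).
D = 35500 m.
(1280/2100)^0.35 = 0.8409
5790^0.41 = 34.89
0.27^-0.24 = 1.369
Denominator = 0.88 × 0.8409 × 34.89 × 1.369 = 35.35
D / 35.35 = 35500 / 35.35 = 1004
d = 1004^(1/0.83) = 1004^1.2048 = 4135 m

d ≈ 4.14 km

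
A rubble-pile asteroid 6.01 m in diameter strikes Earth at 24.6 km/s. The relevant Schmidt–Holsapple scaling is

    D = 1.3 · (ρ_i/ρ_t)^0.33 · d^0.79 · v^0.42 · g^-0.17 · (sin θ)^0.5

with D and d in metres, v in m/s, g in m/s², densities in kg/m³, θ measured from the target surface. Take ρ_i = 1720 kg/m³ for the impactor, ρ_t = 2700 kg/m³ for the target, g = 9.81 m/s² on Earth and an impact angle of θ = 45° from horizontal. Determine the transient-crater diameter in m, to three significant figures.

In SI units: v = 24600 m/s.
(ρ_i/ρ_t)^0.33 = (1720/2700)^0.33 = 0.8617
d^0.79 = 6.01^0.79 = 4.124
v^0.42 = 24600^0.42 = 69.85
g^-0.17 = 9.81^-0.17 = 0.6783
(sin 45°)^0.5 = 0.7071^0.5 = 0.8409
D = 1.3 × 0.8617 × 4.124 × 69.85 × 0.6783 × 0.8409 = 184.1 m

D ≈ 184 m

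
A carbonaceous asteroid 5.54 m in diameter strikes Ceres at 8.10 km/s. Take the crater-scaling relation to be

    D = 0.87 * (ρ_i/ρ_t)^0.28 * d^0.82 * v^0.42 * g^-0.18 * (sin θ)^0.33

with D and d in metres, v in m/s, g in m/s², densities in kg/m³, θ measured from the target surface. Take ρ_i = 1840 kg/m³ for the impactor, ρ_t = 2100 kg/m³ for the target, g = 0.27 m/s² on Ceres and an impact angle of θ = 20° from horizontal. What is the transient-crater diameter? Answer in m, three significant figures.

In SI units: v = 8100 m/s.
(ρ_i/ρ_t)^0.28 = (1840/2100)^0.28 = 0.9637
d^0.82 = 5.54^0.82 = 4.071
v^0.42 = 8100^0.42 = 43.81
g^-0.18 = 0.27^-0.18 = 1.266
(sin 20°)^0.33 = 0.3420^0.33 = 0.7018
D = 0.87 × 0.9637 × 4.071 × 43.81 × 1.266 × 0.7018 = 132.9 m

D ≈ 133 m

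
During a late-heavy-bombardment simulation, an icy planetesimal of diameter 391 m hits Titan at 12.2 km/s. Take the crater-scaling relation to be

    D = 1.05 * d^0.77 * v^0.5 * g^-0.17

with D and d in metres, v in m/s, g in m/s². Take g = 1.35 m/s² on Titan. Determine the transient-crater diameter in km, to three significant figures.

D ≈ 10.9 km

In SI units: v = 12200 m/s.
d^0.77 = 391^0.77 = 99.08
v^0.5 = 12200^0.5 = 110.5
g^-0.17 = 1.35^-0.17 = 0.9503
D = 1.05 × 99.08 × 110.5 × 0.9503 = 10924 m
   = 10.92 km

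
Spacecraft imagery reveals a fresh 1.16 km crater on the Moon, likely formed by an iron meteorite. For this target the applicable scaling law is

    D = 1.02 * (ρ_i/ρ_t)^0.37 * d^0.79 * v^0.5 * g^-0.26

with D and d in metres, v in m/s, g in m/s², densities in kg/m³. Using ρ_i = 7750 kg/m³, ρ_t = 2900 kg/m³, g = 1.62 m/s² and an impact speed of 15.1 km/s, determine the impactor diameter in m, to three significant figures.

d ≈ 12.4 m

Rearranging for d: d = [D / (1.02 · (7750/2900)^0.37 · 15100^0.5 · 1.62^-0.26)]^(1/0.79).
D = 1160 m.
(7750/2900)^0.37 = 1.439
15100^0.5 = 122.9
1.62^-0.26 = 0.8821
Denominator = 1.02 × 1.439 × 122.9 × 0.8821 = 159.1
D / 159.1 = 1160 / 159.1 = 7.291
d = 7.291^(1/0.79) = 7.291^1.2658 = 12.36 m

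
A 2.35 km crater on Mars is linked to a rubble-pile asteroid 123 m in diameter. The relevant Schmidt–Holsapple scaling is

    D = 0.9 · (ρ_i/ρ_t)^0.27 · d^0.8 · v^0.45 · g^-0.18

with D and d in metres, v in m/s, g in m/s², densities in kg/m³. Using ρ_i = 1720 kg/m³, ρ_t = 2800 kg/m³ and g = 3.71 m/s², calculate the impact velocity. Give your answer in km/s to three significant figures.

Rearranging for v: v = [D / (0.9 · (1720/2800)^0.27 · 123^0.8 · 3.71^-0.18)]^(1/0.45).
D = 2350 m.
(1720/2800)^0.27 = 0.8767
123^0.8 = 46.98
3.71^-0.18 = 0.7898
Denominator = 0.9 × 0.8767 × 46.98 × 0.7898 = 29.28
D / 29.28 = 2350 / 29.28 = 80.26
v = 80.26^(1/0.45) = 80.26^2.2222 = 17068 m/s

v ≈ 17.1 km/s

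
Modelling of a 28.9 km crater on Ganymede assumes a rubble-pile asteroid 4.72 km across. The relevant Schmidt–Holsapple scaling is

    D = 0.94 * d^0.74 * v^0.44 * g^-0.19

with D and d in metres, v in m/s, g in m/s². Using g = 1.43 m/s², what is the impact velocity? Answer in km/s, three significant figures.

Rearranging for v: v = [D / (0.94 · 4720^0.74 · 1.43^-0.19)]^(1/0.44).
D = 28900 m.
4720^0.74 = 523.3
1.43^-0.19 = 0.9343
Denominator = 0.94 × 523.3 × 0.9343 = 459.6
D / 459.6 = 28900 / 459.6 = 62.88
v = 62.88^(1/0.44) = 62.88^2.2727 = 12231 m/s

v ≈ 12.2 km/s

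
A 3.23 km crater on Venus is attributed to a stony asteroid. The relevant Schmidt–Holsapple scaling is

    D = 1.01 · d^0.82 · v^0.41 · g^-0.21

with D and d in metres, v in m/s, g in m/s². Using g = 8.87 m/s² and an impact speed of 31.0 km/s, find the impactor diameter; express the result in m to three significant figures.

d ≈ 187 m

Rearranging for d: d = [D / (1.01 · 31000^0.41 · 8.87^-0.21)]^(1/0.82).
D = 3230 m.
31000^0.41 = 69.42
8.87^-0.21 = 0.6323
Denominator = 1.01 × 69.42 × 0.6323 = 44.33
D / 44.33 = 3230 / 44.33 = 72.86
d = 72.86^(1/0.82) = 72.86^1.2195 = 186.8 m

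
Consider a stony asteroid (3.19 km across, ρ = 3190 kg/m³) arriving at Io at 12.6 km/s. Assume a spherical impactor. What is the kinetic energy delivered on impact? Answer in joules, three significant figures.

E ≈ 4.30 × 10^21 J

d = 3190 m; v = 12600 m/s.
Mass m = (π/6) ρ d³ = (π/6) × 3190 × (3190)³ = 5.422 × 10^13 kg
E = ½ m v² = 0.5 × 5.422 × 10^13 × (12600)² = 4.304 × 10^21 J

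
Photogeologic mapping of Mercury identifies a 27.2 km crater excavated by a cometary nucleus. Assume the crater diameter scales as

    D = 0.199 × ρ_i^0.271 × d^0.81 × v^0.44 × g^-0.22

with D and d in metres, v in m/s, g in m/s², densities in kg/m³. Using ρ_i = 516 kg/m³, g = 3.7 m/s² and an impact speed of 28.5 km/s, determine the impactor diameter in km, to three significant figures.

d ≈ 1.47 km

Rearranging for d: d = [D / (0.199 · 516^0.271 · 28500^0.44 · 3.7^-0.22)]^(1/0.81).
D = 27200 m.
516^0.271 = 5.434
28500^0.44 = 91.23
3.7^-0.22 = 0.7499
Denominator = 0.199 × 5.434 × 91.23 × 0.7499 = 73.98
D / 73.98 = 27200 / 73.98 = 367.7
d = 367.7^(1/0.81) = 367.7^1.2346 = 1470 m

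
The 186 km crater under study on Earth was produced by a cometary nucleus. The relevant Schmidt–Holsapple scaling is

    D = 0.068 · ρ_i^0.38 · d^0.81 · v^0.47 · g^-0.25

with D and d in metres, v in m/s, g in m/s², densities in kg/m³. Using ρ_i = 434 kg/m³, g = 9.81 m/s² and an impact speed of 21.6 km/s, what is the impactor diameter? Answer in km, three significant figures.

d ≈ 31.7 km

Rearranging for d: d = [D / (0.068 · 434^0.38 · 21600^0.47 · 9.81^-0.25)]^(1/0.81).
D = 186000 m.
434^0.38 = 10.05
21600^0.47 = 108.9
9.81^-0.25 = 0.5650
Denominator = 0.068 × 10.05 × 108.9 × 0.5650 = 42.05
D / 42.05 = 186000 / 42.05 = 4423
d = 4423^(1/0.81) = 4423^1.2346 = 31696 m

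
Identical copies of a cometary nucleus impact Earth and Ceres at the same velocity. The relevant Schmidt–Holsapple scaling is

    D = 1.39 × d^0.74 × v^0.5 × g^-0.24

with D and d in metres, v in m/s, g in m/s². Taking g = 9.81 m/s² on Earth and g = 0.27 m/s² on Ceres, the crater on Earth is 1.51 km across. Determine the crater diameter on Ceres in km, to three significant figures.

D ≈ 3.58 km

All impactor-dependent factors cancel in the ratio, leaving D_Ceres/D_Earth = (g_Ceres/g_Earth)^-0.24.
(0.27/9.81)^-0.24 = 0.02752^-0.24 = 2.369
D_Ceres = 2.369 × 1.51 km = 3.58 km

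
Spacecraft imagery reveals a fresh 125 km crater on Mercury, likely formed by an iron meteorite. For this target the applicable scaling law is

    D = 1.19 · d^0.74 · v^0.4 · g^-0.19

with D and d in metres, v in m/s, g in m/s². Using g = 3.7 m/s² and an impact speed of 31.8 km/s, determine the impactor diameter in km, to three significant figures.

Rearranging for d: d = [D / (1.19 · 31800^0.4 · 3.7^-0.19)]^(1/0.74).
D = 125000 m.
31800^0.4 = 63.24
3.7^-0.19 = 0.7799
Denominator = 1.19 × 63.24 × 0.7799 = 58.69
D / 58.69 = 125000 / 58.69 = 2130
d = 2130^(1/0.74) = 2130^1.3514 = 31475 m

d ≈ 31.5 km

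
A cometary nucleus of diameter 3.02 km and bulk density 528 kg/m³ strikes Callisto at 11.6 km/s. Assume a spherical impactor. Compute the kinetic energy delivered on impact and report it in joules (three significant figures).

E ≈ 5.12 × 10^20 J

d = 3020 m; v = 11600 m/s.
Mass m = (π/6) ρ d³ = (π/6) × 528 × (3020)³ = 7.615 × 10^12 kg
E = ½ m v² = 0.5 × 7.615 × 10^12 × (11600)² = 5.123 × 10^20 J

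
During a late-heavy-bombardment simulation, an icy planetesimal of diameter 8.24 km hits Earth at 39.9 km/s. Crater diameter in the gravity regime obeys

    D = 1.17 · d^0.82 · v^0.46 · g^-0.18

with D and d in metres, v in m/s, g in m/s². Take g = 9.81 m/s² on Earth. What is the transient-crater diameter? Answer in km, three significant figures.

D ≈ 165 km

In SI units: d = 8240 m, v = 39900 m/s.
d^0.82 = 8240^0.82 = 1626
v^0.46 = 39900^0.46 = 130.8
g^-0.18 = 9.81^-0.18 = 0.6630
D = 1.17 × 1626 × 130.8 × 0.6630 = 1.650 × 10^5 m
   = 165.0 km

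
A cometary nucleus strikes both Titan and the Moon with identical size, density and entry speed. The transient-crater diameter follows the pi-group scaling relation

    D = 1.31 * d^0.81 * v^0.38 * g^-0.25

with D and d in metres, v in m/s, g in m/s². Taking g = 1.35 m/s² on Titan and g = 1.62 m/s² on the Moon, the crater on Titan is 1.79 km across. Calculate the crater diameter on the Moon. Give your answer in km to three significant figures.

D ≈ 1.71 km

All impactor-dependent factors cancel in the ratio, leaving D_Moon/D_Titan = (g_Moon/g_Titan)^-0.25.
(1.62/1.35)^-0.25 = 1.200^-0.25 = 0.9554
D_Moon = 0.9554 × 1.79 km = 1.71 km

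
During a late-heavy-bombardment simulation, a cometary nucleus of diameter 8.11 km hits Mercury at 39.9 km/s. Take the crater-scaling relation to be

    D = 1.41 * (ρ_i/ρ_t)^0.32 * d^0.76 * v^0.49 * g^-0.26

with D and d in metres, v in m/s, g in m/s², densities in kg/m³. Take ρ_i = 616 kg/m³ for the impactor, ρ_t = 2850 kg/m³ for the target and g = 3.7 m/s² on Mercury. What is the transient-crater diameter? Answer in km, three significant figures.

In SI units: d = 8110 m, v = 39900 m/s.
(ρ_i/ρ_t)^0.32 = (616/2850)^0.32 = 0.6125
d^0.76 = 8110^0.76 = 935.1
v^0.49 = 39900^0.49 = 179.7
g^-0.26 = 3.7^-0.26 = 0.7117
D = 1.41 × 0.6125 × 935.1 × 179.7 × 0.7117 = 1.033 × 10^5 m
   = 103.3 km

D ≈ 103 km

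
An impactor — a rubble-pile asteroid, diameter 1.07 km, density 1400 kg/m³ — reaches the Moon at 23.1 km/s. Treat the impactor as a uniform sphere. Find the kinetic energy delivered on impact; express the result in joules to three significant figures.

E ≈ 2.40 × 10^20 J

d = 1070 m; v = 23100 m/s.
Mass m = (π/6) ρ d³ = (π/6) × 1400 × (1070)³ = 8.980 × 10^11 kg
E = ½ m v² = 0.5 × 8.980 × 10^11 × (23100)² = 2.396 × 10^20 J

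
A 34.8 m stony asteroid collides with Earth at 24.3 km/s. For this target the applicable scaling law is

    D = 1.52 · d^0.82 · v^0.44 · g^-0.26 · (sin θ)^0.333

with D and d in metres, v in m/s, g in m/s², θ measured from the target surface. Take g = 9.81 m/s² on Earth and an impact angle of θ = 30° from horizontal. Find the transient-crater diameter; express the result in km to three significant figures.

D ≈ 1.04 km

In SI units: v = 24300 m/s.
d^0.82 = 34.8^0.82 = 18.37
v^0.44 = 24300^0.44 = 85.05
g^-0.26 = 9.81^-0.26 = 0.5523
(sin 30°)^0.333 = 0.5000^0.333 = 0.7939
D = 1.52 × 18.37 × 85.05 × 0.5523 × 0.7939 = 1041 m
   = 1.041 km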